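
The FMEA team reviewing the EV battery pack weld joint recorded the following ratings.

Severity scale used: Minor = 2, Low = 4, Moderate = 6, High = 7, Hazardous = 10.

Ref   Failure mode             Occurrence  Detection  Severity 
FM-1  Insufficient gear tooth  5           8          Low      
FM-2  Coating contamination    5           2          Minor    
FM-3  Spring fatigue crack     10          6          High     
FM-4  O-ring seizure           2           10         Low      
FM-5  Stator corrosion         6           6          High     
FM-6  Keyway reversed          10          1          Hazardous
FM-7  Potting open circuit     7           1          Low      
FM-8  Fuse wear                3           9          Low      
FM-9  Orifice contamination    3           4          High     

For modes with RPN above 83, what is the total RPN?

1124

RPN = Severity × Occurrence × Detection:
  FM-1: 4 × 5 × 8 = 160
  FM-2: 2 × 5 × 2 = 20
  FM-3: 7 × 10 × 6 = 420
  FM-4: 4 × 2 × 10 = 80
  FM-5: 7 × 6 × 6 = 252
  FM-6: 10 × 10 × 1 = 100
  FM-7: 4 × 7 × 1 = 28
  FM-8: 4 × 3 × 9 = 108
  FM-9: 7 × 3 × 4 = 84
RPN > 83: FM-1 (160), FM-3 (420), FM-5 (252), FM-6 (100), FM-8 (108), FM-9 (84).
Sum: 160 + 420 + 252 + 100 + 108 + 84 = 1124.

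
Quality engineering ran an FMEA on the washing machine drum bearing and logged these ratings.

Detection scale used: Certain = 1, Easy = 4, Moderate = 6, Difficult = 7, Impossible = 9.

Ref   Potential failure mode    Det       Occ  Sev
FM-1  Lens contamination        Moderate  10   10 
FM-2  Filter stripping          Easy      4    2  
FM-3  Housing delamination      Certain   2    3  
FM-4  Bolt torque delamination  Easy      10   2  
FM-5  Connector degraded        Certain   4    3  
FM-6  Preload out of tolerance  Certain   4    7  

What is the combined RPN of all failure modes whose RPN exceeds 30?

712

RPN = Severity × Occurrence × Detection:
  FM-1: 10 × 10 × 6 = 600
  FM-2: 2 × 4 × 4 = 32
  FM-3: 3 × 2 × 1 = 6
  FM-4: 2 × 10 × 4 = 80
  FM-5: 3 × 4 × 1 = 12
  FM-6: 7 × 4 × 1 = 28
RPN > 30: FM-1 (600), FM-2 (32), FM-4 (80).
Sum: 600 + 32 + 80 = 712.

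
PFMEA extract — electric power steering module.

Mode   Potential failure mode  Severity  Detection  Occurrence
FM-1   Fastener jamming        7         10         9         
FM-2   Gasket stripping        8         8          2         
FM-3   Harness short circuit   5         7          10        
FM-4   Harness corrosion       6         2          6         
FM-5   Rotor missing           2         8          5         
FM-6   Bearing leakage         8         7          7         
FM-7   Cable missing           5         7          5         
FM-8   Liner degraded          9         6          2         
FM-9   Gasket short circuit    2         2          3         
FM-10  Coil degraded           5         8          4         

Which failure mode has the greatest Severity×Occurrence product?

FM-1

Criticality = Severity × Occurrence:
  FM-1: 7 × 9 = 63
  FM-2: 8 × 2 = 16
  FM-3: 5 × 10 = 50
  FM-4: 6 × 6 = 36
  FM-5: 2 × 5 = 10
  FM-6: 8 × 7 = 56
  FM-7: 5 × 5 = 25
  FM-8: 9 × 2 = 18
  FM-9: 2 × 3 = 6
  FM-10: 5 × 4 = 20
Highest criticality is 63 → FM-1.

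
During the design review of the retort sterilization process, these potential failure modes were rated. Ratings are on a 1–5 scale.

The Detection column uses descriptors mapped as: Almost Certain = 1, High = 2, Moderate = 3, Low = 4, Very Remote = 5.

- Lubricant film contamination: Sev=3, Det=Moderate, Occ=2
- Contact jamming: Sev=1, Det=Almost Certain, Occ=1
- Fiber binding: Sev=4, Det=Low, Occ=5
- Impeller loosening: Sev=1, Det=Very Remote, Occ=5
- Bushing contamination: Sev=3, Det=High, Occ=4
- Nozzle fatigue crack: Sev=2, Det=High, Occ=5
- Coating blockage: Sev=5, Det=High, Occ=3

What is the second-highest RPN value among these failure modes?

RPN = Severity × Occurrence × Detection:
  Lubricant film contamination: 3 × 2 × 3 = 18
  Contact jamming: 1 × 1 × 1 = 1
  Fiber binding: 4 × 5 × 4 = 80
  Impeller loosening: 1 × 5 × 5 = 25
  Bushing contamination: 3 × 4 × 2 = 24
  Nozzle fatigue crack: 2 × 5 × 2 = 20
  Coating blockage: 5 × 3 × 2 = 30
Sorted descending: 80, 30, 25, 24, 20, 18, 1.
The second-highest RPN is 30 (Coating blockage).

30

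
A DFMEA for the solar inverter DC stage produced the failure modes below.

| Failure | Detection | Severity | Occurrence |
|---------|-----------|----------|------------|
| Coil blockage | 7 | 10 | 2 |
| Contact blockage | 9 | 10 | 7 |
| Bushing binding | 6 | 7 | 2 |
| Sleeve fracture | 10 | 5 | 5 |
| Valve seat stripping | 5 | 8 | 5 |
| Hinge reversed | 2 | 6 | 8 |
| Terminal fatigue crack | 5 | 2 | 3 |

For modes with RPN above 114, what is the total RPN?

1220

RPN = Severity × Occurrence × Detection:
  Coil blockage: 10 × 2 × 7 = 140
  Contact blockage: 10 × 7 × 9 = 630
  Bushing binding: 7 × 2 × 6 = 84
  Sleeve fracture: 5 × 5 × 10 = 250
  Valve seat stripping: 8 × 5 × 5 = 200
  Hinge reversed: 6 × 8 × 2 = 96
  Terminal fatigue crack: 2 × 3 × 5 = 30
RPN > 114: Coil blockage (140), Contact blockage (630), Sleeve fracture (250), Valve seat stripping (200).
Sum: 140 + 630 + 250 + 200 = 1220.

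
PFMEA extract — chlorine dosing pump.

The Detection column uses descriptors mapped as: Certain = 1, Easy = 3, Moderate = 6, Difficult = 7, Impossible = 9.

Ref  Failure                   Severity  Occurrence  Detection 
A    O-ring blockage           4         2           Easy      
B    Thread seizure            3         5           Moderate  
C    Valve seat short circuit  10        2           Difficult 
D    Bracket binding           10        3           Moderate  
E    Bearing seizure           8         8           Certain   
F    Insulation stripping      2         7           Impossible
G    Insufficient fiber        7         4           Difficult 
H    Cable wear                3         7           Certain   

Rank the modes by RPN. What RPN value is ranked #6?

RPN = Severity × Occurrence × Detection:
  A: 4 × 2 × 3 = 24
  B: 3 × 5 × 6 = 90
  C: 10 × 2 × 7 = 140
  D: 10 × 3 × 6 = 180
  E: 8 × 8 × 1 = 64
  F: 2 × 7 × 9 = 126
  G: 7 × 4 × 7 = 196
  H: 3 × 7 × 1 = 21
Sorted descending: 196, 180, 140, 126, 90, 64, 24, 21.
The sixth-highest RPN is 64 (E).

64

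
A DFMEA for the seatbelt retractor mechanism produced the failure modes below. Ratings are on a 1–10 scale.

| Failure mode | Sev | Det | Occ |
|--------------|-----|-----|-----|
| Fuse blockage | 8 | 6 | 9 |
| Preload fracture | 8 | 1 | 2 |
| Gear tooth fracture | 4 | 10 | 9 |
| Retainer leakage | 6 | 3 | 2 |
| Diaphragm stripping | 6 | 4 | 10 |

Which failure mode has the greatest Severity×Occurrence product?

Fuse blockage

Criticality = Severity × Occurrence:
  Fuse blockage: 8 × 9 = 72
  Preload fracture: 8 × 2 = 16
  Gear tooth fracture: 4 × 9 = 36
  Retainer leakage: 6 × 2 = 12
  Diaphragm stripping: 6 × 10 = 60
Highest criticality is 72 → Fuse blockage.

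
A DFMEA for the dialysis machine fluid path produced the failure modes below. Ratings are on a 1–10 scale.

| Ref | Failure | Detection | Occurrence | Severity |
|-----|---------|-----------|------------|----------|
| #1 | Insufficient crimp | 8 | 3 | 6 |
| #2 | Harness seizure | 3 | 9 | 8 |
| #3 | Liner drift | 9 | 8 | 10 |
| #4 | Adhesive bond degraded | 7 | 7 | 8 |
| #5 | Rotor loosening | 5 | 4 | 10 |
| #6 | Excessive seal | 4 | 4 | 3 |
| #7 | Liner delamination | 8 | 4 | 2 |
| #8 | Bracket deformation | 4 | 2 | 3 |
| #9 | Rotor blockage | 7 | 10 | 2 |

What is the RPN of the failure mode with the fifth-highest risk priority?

144

RPN = Severity × Occurrence × Detection:
  #1: 6 × 3 × 8 = 144
  #2: 8 × 9 × 3 = 216
  #3: 10 × 8 × 9 = 720
  #4: 8 × 7 × 7 = 392
  #5: 10 × 4 × 5 = 200
  #6: 3 × 4 × 4 = 48
  #7: 2 × 4 × 8 = 64
  #8: 3 × 2 × 4 = 24
  #9: 2 × 10 × 7 = 140
Sorted descending: 720, 392, 216, 200, 144, 140, 64, 48, 24.
The fifth-highest RPN is 144 (#1).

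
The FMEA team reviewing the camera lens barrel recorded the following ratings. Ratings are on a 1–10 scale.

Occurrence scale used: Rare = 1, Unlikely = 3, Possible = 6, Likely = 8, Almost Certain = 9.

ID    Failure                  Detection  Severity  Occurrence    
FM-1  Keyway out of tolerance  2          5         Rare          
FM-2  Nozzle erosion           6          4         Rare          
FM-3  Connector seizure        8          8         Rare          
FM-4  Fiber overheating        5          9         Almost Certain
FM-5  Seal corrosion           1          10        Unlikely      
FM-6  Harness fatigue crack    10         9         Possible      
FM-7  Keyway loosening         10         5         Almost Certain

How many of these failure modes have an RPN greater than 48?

RPN = Severity × Occurrence × Detection:
  FM-1: 5 × 1 × 2 = 10
  FM-2: 4 × 1 × 6 = 24
  FM-3: 8 × 1 × 8 = 64
  FM-4: 9 × 9 × 5 = 405
  FM-5: 10 × 3 × 1 = 30
  FM-6: 9 × 6 × 10 = 540
  FM-7: 5 × 9 × 10 = 450
Modes with RPN > 48: FM-3 (64), FM-4 (405), FM-6 (540), FM-7 (450) → 4.

4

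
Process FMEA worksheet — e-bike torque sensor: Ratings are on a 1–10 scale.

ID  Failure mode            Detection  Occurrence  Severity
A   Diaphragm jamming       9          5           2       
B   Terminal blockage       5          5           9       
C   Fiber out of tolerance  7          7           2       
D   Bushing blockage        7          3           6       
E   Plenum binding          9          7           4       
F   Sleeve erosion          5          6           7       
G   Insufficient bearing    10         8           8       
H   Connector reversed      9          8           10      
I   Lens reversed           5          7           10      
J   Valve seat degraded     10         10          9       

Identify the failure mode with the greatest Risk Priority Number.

RPN = Severity × Occurrence × Detection:
  A: 2 × 5 × 9 = 90
  B: 9 × 5 × 5 = 225
  C: 2 × 7 × 7 = 98
  D: 6 × 3 × 7 = 126
  E: 4 × 7 × 9 = 252
  F: 7 × 6 × 5 = 210
  G: 8 × 8 × 10 = 640
  H: 10 × 8 × 9 = 720
  I: 10 × 7 × 5 = 350
  J: 9 × 10 × 10 = 900
Highest RPN is 900 → J.

J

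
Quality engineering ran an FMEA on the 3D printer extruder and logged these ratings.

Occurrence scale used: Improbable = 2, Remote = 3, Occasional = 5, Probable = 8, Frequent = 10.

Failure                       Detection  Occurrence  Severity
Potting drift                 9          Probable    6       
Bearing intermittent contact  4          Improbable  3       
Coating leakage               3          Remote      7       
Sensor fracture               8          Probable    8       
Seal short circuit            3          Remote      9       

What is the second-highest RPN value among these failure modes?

RPN = Severity × Occurrence × Detection:
  Potting drift: 6 × 8 × 9 = 432
  Bearing intermittent contact: 3 × 2 × 4 = 24
  Coating leakage: 7 × 3 × 3 = 63
  Sensor fracture: 8 × 8 × 8 = 512
  Seal short circuit: 9 × 3 × 3 = 81
Sorted descending: 512, 432, 81, 63, 24.
The second-highest RPN is 432 (Potting drift).

432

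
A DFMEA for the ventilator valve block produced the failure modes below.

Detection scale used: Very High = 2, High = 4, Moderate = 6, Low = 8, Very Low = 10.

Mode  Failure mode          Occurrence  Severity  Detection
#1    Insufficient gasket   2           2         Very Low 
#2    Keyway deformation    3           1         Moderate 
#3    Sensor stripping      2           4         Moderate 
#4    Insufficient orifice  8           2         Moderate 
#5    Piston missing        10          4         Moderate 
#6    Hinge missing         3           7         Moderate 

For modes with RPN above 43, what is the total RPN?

RPN = Severity × Occurrence × Detection:
  #1: 2 × 2 × 10 = 40
  #2: 1 × 3 × 6 = 18
  #3: 4 × 2 × 6 = 48
  #4: 2 × 8 × 6 = 96
  #5: 4 × 10 × 6 = 240
  #6: 7 × 3 × 6 = 126
RPN > 43: #3 (48), #4 (96), #5 (240), #6 (126).
Sum: 48 + 96 + 240 + 126 = 510.

510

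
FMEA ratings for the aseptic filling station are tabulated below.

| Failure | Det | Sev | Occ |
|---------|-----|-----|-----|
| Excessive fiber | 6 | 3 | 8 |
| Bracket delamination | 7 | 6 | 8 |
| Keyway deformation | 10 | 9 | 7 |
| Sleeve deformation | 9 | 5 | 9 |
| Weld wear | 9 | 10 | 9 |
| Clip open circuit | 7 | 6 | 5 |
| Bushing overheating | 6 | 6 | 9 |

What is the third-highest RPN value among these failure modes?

RPN = Severity × Occurrence × Detection:
  Excessive fiber: 3 × 8 × 6 = 144
  Bracket delamination: 6 × 8 × 7 = 336
  Keyway deformation: 9 × 7 × 10 = 630
  Sleeve deformation: 5 × 9 × 9 = 405
  Weld wear: 10 × 9 × 9 = 810
  Clip open circuit: 6 × 5 × 7 = 210
  Bushing overheating: 6 × 9 × 6 = 324
Sorted descending: 810, 630, 405, 336, 324, 210, 144.
The third-highest RPN is 405 (Sleeve deformation).

405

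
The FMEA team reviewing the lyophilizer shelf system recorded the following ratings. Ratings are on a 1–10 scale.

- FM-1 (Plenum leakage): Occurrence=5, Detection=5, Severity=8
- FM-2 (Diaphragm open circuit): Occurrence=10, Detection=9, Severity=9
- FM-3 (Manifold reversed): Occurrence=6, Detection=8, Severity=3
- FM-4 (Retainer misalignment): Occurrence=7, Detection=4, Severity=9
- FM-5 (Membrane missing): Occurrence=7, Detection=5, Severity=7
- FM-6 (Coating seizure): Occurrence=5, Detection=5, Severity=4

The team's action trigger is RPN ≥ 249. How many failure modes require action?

2

RPN = Severity × Occurrence × Detection:
  FM-1: 8 × 5 × 5 = 200
  FM-2: 9 × 10 × 9 = 810
  FM-3: 3 × 6 × 8 = 144
  FM-4: 9 × 7 × 4 = 252
  FM-5: 7 × 7 × 5 = 245
  FM-6: 4 × 5 × 5 = 100
Modes with RPN ≥ 249: FM-2 (810), FM-4 (252) → 2.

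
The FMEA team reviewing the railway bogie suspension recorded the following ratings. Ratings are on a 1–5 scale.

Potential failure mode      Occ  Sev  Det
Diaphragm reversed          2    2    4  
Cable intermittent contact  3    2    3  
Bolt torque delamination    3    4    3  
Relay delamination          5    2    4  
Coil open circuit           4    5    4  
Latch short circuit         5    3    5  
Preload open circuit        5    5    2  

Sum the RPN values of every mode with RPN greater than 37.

245

RPN = Severity × Occurrence × Detection:
  Diaphragm reversed: 2 × 2 × 4 = 16
  Cable intermittent contact: 2 × 3 × 3 = 18
  Bolt torque delamination: 4 × 3 × 3 = 36
  Relay delamination: 2 × 5 × 4 = 40
  Coil open circuit: 5 × 4 × 4 = 80
  Latch short circuit: 3 × 5 × 5 = 75
  Preload open circuit: 5 × 5 × 2 = 50
RPN > 37: Relay delamination (40), Coil open circuit (80), Latch short circuit (75), Preload open circuit (50).
Sum: 40 + 80 + 75 + 50 = 245.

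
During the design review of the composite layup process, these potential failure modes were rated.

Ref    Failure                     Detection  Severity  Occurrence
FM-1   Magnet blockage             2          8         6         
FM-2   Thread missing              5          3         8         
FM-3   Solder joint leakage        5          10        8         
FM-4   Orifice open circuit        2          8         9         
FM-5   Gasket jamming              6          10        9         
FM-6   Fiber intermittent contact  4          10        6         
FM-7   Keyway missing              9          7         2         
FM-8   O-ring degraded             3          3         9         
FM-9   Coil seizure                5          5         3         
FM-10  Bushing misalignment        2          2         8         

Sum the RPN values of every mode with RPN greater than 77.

1747

RPN = Severity × Occurrence × Detection:
  FM-1: 8 × 6 × 2 = 96
  FM-2: 3 × 8 × 5 = 120
  FM-3: 10 × 8 × 5 = 400
  FM-4: 8 × 9 × 2 = 144
  FM-5: 10 × 9 × 6 = 540
  FM-6: 10 × 6 × 4 = 240
  FM-7: 7 × 2 × 9 = 126
  FM-8: 3 × 9 × 3 = 81
  FM-9: 5 × 3 × 5 = 75
  FM-10: 2 × 8 × 2 = 32
RPN > 77: FM-1 (96), FM-2 (120), FM-3 (400), FM-4 (144), FM-5 (540), FM-6 (240), FM-7 (126), FM-8 (81).
Sum: 96 + 120 + 400 + 144 + 540 + 240 + 126 + 81 = 1747.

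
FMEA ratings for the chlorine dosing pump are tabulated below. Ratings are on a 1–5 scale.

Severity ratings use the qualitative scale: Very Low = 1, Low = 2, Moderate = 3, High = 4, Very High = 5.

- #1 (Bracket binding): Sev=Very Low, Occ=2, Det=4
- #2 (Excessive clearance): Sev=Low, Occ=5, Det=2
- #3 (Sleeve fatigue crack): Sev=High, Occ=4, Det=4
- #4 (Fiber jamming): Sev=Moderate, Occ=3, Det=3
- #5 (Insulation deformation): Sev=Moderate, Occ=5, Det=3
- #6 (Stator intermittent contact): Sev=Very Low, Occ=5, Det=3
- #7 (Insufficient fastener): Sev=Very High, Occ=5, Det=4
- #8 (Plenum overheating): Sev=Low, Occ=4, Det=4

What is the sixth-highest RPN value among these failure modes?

RPN = Severity × Occurrence × Detection:
  #1: 1 × 2 × 4 = 8
  #2: 2 × 5 × 2 = 20
  #3: 4 × 4 × 4 = 64
  #4: 3 × 3 × 3 = 27
  #5: 3 × 5 × 3 = 45
  #6: 1 × 5 × 3 = 15
  #7: 5 × 5 × 4 = 100
  #8: 2 × 4 × 4 = 32
Sorted descending: 100, 64, 45, 32, 27, 20, 15, 8.
The sixth-highest RPN is 20 (#2).

20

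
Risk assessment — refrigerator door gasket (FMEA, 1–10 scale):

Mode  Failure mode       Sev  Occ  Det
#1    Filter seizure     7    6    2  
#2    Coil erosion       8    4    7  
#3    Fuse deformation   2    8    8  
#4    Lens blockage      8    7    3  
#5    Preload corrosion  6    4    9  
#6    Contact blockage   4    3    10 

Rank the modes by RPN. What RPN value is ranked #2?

RPN = Severity × Occurrence × Detection:
  #1: 7 × 6 × 2 = 84
  #2: 8 × 4 × 7 = 224
  #3: 2 × 8 × 8 = 128
  #4: 8 × 7 × 3 = 168
  #5: 6 × 4 × 9 = 216
  #6: 4 × 3 × 10 = 120
Sorted descending: 224, 216, 168, 128, 120, 84.
The second-highest RPN is 216 (#5).

216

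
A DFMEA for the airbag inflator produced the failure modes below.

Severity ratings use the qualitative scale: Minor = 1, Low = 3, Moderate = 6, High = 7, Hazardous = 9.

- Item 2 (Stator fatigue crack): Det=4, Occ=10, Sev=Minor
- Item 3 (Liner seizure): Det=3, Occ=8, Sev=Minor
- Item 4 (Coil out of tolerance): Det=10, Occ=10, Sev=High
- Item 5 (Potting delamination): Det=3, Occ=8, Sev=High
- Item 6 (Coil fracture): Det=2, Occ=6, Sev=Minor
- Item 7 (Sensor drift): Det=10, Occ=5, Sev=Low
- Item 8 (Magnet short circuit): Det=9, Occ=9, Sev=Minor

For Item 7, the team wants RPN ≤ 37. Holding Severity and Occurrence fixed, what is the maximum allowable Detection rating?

2

Item 7: S=3, O=5, D=10 → current RPN = 150.
Fixed product = 15. Need 15 × D ≤ 37, so D ≤ 37/15 = 2.47.
Maximum integer Detection rating = 2 (gives RPN 30; D=3 would give 45 > 37).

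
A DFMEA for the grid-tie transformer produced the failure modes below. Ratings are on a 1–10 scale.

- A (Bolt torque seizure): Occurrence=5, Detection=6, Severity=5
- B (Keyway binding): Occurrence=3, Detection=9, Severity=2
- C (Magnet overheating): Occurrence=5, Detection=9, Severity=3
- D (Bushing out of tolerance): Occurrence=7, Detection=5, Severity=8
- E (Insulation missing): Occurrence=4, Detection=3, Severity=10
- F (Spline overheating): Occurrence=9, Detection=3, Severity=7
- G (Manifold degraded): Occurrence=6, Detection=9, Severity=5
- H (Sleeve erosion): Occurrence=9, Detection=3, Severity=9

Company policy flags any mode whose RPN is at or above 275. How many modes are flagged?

RPN = Severity × Occurrence × Detection:
  A: 5 × 5 × 6 = 150
  B: 2 × 3 × 9 = 54
  C: 3 × 5 × 9 = 135
  D: 8 × 7 × 5 = 280
  E: 10 × 4 × 3 = 120
  F: 7 × 9 × 3 = 189
  G: 5 × 6 × 9 = 270
  H: 9 × 9 × 3 = 243
Modes with RPN ≥ 275: D (280) → 1.

1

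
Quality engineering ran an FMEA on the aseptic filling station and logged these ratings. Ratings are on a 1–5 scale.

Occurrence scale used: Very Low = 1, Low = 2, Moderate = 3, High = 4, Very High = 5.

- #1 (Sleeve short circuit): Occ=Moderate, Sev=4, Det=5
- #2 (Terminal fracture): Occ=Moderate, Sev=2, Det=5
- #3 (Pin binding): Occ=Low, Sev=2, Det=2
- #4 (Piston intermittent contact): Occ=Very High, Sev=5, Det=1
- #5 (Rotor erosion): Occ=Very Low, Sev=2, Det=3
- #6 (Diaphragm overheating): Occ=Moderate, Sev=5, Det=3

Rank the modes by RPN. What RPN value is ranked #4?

25

RPN = Severity × Occurrence × Detection:
  #1: 4 × 3 × 5 = 60
  #2: 2 × 3 × 5 = 30
  #3: 2 × 2 × 2 = 8
  #4: 5 × 5 × 1 = 25
  #5: 2 × 1 × 3 = 6
  #6: 5 × 3 × 3 = 45
Sorted descending: 60, 45, 30, 25, 8, 6.
The fourth-highest RPN is 25 (#4).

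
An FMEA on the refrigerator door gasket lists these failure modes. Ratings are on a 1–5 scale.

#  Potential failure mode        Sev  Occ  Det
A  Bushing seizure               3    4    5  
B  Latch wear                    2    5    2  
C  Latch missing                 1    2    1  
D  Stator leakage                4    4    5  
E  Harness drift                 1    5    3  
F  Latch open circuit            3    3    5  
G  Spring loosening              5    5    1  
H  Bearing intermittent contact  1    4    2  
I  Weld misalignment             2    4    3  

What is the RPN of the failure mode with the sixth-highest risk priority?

20

RPN = Severity × Occurrence × Detection:
  A: 3 × 4 × 5 = 60
  B: 2 × 5 × 2 = 20
  C: 1 × 2 × 1 = 2
  D: 4 × 4 × 5 = 80
  E: 1 × 5 × 3 = 15
  F: 3 × 3 × 5 = 45
  G: 5 × 5 × 1 = 25
  H: 1 × 4 × 2 = 8
  I: 2 × 4 × 3 = 24
Sorted descending: 80, 60, 45, 25, 24, 20, 15, 8, 2.
The sixth-highest RPN is 20 (B).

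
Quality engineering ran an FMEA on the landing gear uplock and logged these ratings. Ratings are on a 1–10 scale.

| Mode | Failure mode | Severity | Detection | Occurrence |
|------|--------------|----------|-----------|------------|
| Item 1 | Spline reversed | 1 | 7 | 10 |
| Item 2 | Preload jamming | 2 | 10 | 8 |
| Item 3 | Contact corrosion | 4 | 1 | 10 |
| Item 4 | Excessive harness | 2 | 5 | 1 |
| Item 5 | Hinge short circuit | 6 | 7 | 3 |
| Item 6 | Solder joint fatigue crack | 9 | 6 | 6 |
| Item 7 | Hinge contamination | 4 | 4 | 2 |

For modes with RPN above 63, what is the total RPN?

680

RPN = Severity × Occurrence × Detection:
  Item 1: 1 × 10 × 7 = 70
  Item 2: 2 × 8 × 10 = 160
  Item 3: 4 × 10 × 1 = 40
  Item 4: 2 × 1 × 5 = 10
  Item 5: 6 × 3 × 7 = 126
  Item 6: 9 × 6 × 6 = 324
  Item 7: 4 × 2 × 4 = 32
RPN > 63: Item 1 (70), Item 2 (160), Item 5 (126), Item 6 (324).
Sum: 70 + 160 + 126 + 324 = 680.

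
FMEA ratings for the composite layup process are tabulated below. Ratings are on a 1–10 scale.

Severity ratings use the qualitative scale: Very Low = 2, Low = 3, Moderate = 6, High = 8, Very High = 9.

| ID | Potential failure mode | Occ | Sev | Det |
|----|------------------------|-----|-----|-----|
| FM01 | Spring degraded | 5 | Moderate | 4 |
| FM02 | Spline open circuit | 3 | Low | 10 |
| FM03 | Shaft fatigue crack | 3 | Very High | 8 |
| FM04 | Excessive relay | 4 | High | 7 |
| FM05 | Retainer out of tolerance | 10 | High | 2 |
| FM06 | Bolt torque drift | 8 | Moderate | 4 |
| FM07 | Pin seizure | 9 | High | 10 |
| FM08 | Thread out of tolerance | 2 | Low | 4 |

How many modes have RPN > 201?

RPN = Severity × Occurrence × Detection:
  FM01: 6 × 5 × 4 = 120
  FM02: 3 × 3 × 10 = 90
  FM03: 9 × 3 × 8 = 216
  FM04: 8 × 4 × 7 = 224
  FM05: 8 × 10 × 2 = 160
  FM06: 6 × 8 × 4 = 192
  FM07: 8 × 9 × 10 = 720
  FM08: 3 × 2 × 4 = 24
Modes with RPN > 201: FM03 (216), FM04 (224), FM07 (720) → 3.

3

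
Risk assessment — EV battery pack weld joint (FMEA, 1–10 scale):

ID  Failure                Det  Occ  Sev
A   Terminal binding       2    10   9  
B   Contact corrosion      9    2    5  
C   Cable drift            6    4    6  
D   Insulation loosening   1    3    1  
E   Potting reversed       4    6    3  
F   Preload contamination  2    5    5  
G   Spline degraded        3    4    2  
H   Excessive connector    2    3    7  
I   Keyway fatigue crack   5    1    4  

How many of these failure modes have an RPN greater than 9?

RPN = Severity × Occurrence × Detection:
  A: 9 × 10 × 2 = 180
  B: 5 × 2 × 9 = 90
  C: 6 × 4 × 6 = 144
  D: 1 × 3 × 1 = 3
  E: 3 × 6 × 4 = 72
  F: 5 × 5 × 2 = 50
  G: 2 × 4 × 3 = 24
  H: 7 × 3 × 2 = 42
  I: 4 × 1 × 5 = 20
Modes with RPN > 9: A (180), B (90), C (144), E (72), F (50), G (24), H (42), I (20) → 8.

8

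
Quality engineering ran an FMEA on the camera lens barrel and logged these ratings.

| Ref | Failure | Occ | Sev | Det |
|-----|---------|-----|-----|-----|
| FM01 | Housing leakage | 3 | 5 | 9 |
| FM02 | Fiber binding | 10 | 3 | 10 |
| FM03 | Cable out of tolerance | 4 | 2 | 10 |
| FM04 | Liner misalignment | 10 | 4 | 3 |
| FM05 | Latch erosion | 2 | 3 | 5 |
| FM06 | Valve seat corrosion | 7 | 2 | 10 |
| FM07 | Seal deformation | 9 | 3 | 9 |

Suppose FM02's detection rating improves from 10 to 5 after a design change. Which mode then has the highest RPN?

FM07

RPN = Severity × Occurrence × Detection:
  FM01: 5 × 3 × 9 = 135
  FM02: 3 × 10 × 10 = 300
  FM03: 2 × 4 × 10 = 80
  FM04: 4 × 10 × 3 = 120
  FM05: 3 × 2 × 5 = 30
  FM06: 2 × 7 × 10 = 140
  FM07: 3 × 9 × 9 = 243
After action: FM02 → 3 × 10 × 5 = 150.
Revised RPNs: FM07=243, FM02=150, FM06=140, FM01=135, FM04=120, FM03=80, FM05=30.
Highest is now FM07 (243).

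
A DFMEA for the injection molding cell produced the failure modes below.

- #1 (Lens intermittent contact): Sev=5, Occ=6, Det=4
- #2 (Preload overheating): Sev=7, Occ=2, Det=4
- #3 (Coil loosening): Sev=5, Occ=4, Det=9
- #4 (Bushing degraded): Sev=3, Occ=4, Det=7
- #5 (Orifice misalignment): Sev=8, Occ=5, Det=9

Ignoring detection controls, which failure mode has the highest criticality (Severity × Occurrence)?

Criticality = Severity × Occurrence:
  #1: 5 × 6 = 30
  #2: 7 × 2 = 14
  #3: 5 × 4 = 20
  #4: 3 × 4 = 12
  #5: 8 × 5 = 40
Highest criticality is 40 → #5.

#5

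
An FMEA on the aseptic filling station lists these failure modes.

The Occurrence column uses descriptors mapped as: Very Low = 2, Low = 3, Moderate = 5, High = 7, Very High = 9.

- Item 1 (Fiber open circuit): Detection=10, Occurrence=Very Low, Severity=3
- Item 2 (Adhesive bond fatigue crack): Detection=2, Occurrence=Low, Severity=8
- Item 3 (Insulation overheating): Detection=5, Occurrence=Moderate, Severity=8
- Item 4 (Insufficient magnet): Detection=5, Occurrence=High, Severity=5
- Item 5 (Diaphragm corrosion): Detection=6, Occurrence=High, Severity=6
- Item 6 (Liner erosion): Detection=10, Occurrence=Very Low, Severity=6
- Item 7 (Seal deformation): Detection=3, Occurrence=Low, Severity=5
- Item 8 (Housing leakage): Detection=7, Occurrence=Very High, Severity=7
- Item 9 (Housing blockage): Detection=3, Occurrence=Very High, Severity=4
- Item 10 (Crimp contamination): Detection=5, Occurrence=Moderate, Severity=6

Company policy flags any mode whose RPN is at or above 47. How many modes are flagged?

9

RPN = Severity × Occurrence × Detection:
  Item 1: 3 × 2 × 10 = 60
  Item 2: 8 × 3 × 2 = 48
  Item 3: 8 × 5 × 5 = 200
  Item 4: 5 × 7 × 5 = 175
  Item 5: 6 × 7 × 6 = 252
  Item 6: 6 × 2 × 10 = 120
  Item 7: 5 × 3 × 3 = 45
  Item 8: 7 × 9 × 7 = 441
  Item 9: 4 × 9 × 3 = 108
  Item 10: 6 × 5 × 5 = 150
Modes with RPN ≥ 47: Item 1 (60), Item 2 (48), Item 3 (200), Item 4 (175), Item 5 (252), Item 6 (120), Item 8 (441), Item 9 (108), Item 10 (150) → 9.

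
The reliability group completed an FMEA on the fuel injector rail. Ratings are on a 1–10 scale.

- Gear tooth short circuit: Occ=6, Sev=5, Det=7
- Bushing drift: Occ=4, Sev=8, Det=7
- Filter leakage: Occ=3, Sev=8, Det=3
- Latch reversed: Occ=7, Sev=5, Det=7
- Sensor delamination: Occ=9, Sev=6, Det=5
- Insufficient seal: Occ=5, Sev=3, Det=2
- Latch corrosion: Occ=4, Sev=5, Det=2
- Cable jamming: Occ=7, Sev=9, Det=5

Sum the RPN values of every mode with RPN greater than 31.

RPN = Severity × Occurrence × Detection:
  Gear tooth short circuit: 5 × 6 × 7 = 210
  Bushing drift: 8 × 4 × 7 = 224
  Filter leakage: 8 × 3 × 3 = 72
  Latch reversed: 5 × 7 × 7 = 245
  Sensor delamination: 6 × 9 × 5 = 270
  Insufficient seal: 3 × 5 × 2 = 30
  Latch corrosion: 5 × 4 × 2 = 40
  Cable jamming: 9 × 7 × 5 = 315
RPN > 31: Gear tooth short circuit (210), Bushing drift (224), Filter leakage (72), Latch reversed (245), Sensor delamination (270), Latch corrosion (40), Cable jamming (315).
Sum: 210 + 224 + 72 + 245 + 270 + 40 + 315 = 1376.

1376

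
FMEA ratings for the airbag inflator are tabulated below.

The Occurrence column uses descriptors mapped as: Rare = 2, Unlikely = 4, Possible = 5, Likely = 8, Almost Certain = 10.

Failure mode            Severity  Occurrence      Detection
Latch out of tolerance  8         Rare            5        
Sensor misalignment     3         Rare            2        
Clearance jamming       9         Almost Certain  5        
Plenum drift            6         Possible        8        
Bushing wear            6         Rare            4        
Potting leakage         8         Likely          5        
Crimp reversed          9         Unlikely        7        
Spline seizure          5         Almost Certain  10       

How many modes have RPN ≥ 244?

RPN = Severity × Occurrence × Detection:
  Latch out of tolerance: 8 × 2 × 5 = 80
  Sensor misalignment: 3 × 2 × 2 = 12
  Clearance jamming: 9 × 10 × 5 = 450
  Plenum drift: 6 × 5 × 8 = 240
  Bushing wear: 6 × 2 × 4 = 48
  Potting leakage: 8 × 8 × 5 = 320
  Crimp reversed: 9 × 4 × 7 = 252
  Spline seizure: 5 × 10 × 10 = 500
Modes with RPN ≥ 244: Clearance jamming (450), Potting leakage (320), Crimp reversed (252), Spline seizure (500) → 4.

4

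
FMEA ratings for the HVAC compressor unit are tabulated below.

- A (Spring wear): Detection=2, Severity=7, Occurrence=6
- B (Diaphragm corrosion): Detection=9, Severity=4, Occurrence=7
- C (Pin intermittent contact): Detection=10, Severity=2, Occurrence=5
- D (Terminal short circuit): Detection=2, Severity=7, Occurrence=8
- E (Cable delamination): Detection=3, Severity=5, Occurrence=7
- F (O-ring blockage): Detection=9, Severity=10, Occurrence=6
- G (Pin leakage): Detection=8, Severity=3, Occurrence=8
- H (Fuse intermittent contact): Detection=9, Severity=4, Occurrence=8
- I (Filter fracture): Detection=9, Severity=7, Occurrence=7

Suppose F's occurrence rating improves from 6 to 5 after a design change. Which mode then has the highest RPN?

F

RPN = Severity × Occurrence × Detection:
  A: 7 × 6 × 2 = 84
  B: 4 × 7 × 9 = 252
  C: 2 × 5 × 10 = 100
  D: 7 × 8 × 2 = 112
  E: 5 × 7 × 3 = 105
  F: 10 × 6 × 9 = 540
  G: 3 × 8 × 8 = 192
  H: 4 × 8 × 9 = 288
  I: 7 × 7 × 9 = 441
After action: F → 10 × 5 × 9 = 450.
Revised RPNs: F=450, I=441, H=288, B=252, G=192, D=112, E=105, C=100, A=84.
Highest is now F (450).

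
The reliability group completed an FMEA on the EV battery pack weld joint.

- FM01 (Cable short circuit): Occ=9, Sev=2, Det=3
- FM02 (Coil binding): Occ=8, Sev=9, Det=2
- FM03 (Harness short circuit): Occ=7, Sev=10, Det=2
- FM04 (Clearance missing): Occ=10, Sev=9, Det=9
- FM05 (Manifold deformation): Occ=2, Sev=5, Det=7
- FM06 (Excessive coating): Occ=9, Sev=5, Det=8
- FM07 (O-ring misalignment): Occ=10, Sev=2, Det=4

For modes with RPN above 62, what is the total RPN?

1604

RPN = Severity × Occurrence × Detection:
  FM01: 2 × 9 × 3 = 54
  FM02: 9 × 8 × 2 = 144
  FM03: 10 × 7 × 2 = 140
  FM04: 9 × 10 × 9 = 810
  FM05: 5 × 2 × 7 = 70
  FM06: 5 × 9 × 8 = 360
  FM07: 2 × 10 × 4 = 80
RPN > 62: FM02 (144), FM03 (140), FM04 (810), FM05 (70), FM06 (360), FM07 (80).
Sum: 144 + 140 + 810 + 70 + 360 + 80 = 1604.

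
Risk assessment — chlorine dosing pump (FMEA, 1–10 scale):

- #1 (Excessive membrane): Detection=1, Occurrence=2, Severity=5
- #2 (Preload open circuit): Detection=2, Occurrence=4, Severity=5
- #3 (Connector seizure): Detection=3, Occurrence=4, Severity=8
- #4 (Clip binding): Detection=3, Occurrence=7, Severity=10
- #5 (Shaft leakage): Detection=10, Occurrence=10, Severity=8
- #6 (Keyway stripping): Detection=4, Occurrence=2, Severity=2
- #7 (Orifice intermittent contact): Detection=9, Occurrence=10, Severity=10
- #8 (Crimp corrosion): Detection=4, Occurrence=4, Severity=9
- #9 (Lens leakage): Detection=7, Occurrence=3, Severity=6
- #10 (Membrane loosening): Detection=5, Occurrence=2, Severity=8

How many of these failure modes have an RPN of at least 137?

4

RPN = Severity × Occurrence × Detection:
  #1: 5 × 2 × 1 = 10
  #2: 5 × 4 × 2 = 40
  #3: 8 × 4 × 3 = 96
  #4: 10 × 7 × 3 = 210
  #5: 8 × 10 × 10 = 800
  #6: 2 × 2 × 4 = 16
  #7: 10 × 10 × 9 = 900
  #8: 9 × 4 × 4 = 144
  #9: 6 × 3 × 7 = 126
  #10: 8 × 2 × 5 = 80
Modes with RPN ≥ 137: #4 (210), #5 (800), #7 (900), #8 (144) → 4.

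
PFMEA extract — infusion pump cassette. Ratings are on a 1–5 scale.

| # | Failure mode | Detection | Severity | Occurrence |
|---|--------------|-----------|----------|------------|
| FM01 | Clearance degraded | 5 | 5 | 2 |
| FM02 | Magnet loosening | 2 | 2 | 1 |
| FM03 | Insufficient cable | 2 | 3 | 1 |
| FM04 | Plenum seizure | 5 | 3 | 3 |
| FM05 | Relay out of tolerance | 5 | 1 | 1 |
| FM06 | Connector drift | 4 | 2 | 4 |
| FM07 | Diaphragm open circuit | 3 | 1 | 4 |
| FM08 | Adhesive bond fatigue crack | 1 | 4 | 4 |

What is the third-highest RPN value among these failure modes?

RPN = Severity × Occurrence × Detection:
  FM01: 5 × 2 × 5 = 50
  FM02: 2 × 1 × 2 = 4
  FM03: 3 × 1 × 2 = 6
  FM04: 3 × 3 × 5 = 45
  FM05: 1 × 1 × 5 = 5
  FM06: 2 × 4 × 4 = 32
  FM07: 1 × 4 × 3 = 12
  FM08: 4 × 4 × 1 = 16
Sorted descending: 50, 45, 32, 16, 12, 6, 5, 4.
The third-highest RPN is 32 (FM06).

32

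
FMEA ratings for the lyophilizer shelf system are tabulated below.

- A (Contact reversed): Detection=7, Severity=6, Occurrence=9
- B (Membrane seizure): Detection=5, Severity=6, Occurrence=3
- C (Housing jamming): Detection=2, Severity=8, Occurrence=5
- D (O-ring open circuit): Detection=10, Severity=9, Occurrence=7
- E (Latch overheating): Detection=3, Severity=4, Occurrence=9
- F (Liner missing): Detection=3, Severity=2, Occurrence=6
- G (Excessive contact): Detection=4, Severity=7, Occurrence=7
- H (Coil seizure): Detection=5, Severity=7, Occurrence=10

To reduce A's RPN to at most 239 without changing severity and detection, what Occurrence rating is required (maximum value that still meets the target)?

A: S=6, O=9, D=7 → current RPN = 378.
Fixed product = 42. Need 42 × O ≤ 239, so O ≤ 239/42 = 5.69.
Maximum integer Occurrence rating = 5 (gives RPN 210; O=6 would give 252 > 239).

5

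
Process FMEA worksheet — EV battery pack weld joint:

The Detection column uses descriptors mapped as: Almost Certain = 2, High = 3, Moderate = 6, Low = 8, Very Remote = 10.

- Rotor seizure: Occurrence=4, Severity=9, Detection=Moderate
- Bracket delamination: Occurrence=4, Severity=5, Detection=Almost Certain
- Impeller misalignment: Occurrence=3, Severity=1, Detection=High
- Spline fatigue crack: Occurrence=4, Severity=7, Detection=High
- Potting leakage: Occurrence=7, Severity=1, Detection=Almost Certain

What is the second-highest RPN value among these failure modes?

84

RPN = Severity × Occurrence × Detection:
  Rotor seizure: 9 × 4 × 6 = 216
  Bracket delamination: 5 × 4 × 2 = 40
  Impeller misalignment: 1 × 3 × 3 = 9
  Spline fatigue crack: 7 × 4 × 3 = 84
  Potting leakage: 1 × 7 × 2 = 14
Sorted descending: 216, 84, 40, 14, 9.
The second-highest RPN is 84 (Spline fatigue crack).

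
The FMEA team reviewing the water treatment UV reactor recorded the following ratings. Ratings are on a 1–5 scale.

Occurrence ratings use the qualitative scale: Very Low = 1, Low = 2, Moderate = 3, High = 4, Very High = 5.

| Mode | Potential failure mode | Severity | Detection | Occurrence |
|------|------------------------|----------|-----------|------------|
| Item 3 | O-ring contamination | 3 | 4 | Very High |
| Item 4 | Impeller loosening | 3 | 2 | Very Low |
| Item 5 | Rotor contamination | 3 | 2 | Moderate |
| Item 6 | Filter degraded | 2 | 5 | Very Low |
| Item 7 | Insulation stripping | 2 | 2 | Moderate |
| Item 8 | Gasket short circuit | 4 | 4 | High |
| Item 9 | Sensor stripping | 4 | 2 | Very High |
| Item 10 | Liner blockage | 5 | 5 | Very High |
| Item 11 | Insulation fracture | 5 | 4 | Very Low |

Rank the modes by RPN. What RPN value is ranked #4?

40

RPN = Severity × Occurrence × Detection:
  Item 3: 3 × 5 × 4 = 60
  Item 4: 3 × 1 × 2 = 6
  Item 5: 3 × 3 × 2 = 18
  Item 6: 2 × 1 × 5 = 10
  Item 7: 2 × 3 × 2 = 12
  Item 8: 4 × 4 × 4 = 64
  Item 9: 4 × 5 × 2 = 40
  Item 10: 5 × 5 × 5 = 125
  Item 11: 5 × 1 × 4 = 20
Sorted descending: 125, 64, 60, 40, 20, 18, 12, 10, 6.
The fourth-highest RPN is 40 (Item 9).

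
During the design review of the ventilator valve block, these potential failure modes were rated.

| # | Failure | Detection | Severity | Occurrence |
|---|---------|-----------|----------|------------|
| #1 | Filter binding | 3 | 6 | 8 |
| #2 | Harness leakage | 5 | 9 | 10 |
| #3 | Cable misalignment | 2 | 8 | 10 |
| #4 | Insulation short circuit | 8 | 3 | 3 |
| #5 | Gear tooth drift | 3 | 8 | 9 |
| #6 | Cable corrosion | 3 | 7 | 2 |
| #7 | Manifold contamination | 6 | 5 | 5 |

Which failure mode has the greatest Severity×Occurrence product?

Criticality = Severity × Occurrence:
  #1: 6 × 8 = 48
  #2: 9 × 10 = 90
  #3: 8 × 10 = 80
  #4: 3 × 3 = 9
  #5: 8 × 9 = 72
  #6: 7 × 2 = 14
  #7: 5 × 5 = 25
Highest criticality is 90 → #2.

#2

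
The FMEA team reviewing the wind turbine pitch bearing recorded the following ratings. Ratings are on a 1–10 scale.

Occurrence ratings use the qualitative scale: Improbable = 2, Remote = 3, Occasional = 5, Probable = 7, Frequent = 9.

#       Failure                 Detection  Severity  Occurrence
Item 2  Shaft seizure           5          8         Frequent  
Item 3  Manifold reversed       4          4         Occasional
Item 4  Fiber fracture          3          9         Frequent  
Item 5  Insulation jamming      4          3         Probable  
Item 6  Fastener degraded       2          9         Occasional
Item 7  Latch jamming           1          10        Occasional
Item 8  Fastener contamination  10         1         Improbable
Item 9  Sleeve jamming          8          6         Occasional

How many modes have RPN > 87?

RPN = Severity × Occurrence × Detection:
  Item 2: 8 × 9 × 5 = 360
  Item 3: 4 × 5 × 4 = 80
  Item 4: 9 × 9 × 3 = 243
  Item 5: 3 × 7 × 4 = 84
  Item 6: 9 × 5 × 2 = 90
  Item 7: 10 × 5 × 1 = 50
  Item 8: 1 × 2 × 10 = 20
  Item 9: 6 × 5 × 8 = 240
Modes with RPN > 87: Item 2 (360), Item 4 (243), Item 6 (90), Item 9 (240) → 4.

4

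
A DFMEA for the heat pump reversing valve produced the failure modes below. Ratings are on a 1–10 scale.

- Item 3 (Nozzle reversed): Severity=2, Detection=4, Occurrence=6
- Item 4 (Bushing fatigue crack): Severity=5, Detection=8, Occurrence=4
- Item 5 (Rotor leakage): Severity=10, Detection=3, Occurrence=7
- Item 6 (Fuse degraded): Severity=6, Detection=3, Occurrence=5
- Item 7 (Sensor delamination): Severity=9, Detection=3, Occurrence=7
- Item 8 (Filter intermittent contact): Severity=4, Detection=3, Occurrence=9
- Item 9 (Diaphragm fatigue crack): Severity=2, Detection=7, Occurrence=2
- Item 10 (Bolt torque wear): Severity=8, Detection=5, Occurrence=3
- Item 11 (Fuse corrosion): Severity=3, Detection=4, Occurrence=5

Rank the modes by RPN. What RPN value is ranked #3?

RPN = Severity × Occurrence × Detection:
  Item 3: 2 × 6 × 4 = 48
  Item 4: 5 × 4 × 8 = 160
  Item 5: 10 × 7 × 3 = 210
  Item 6: 6 × 5 × 3 = 90
  Item 7: 9 × 7 × 3 = 189
  Item 8: 4 × 9 × 3 = 108
  Item 9: 2 × 2 × 7 = 28
  Item 10: 8 × 3 × 5 = 120
  Item 11: 3 × 5 × 4 = 60
Sorted descending: 210, 189, 160, 120, 108, 90, 60, 48, 28.
The third-highest RPN is 160 (Item 4).

160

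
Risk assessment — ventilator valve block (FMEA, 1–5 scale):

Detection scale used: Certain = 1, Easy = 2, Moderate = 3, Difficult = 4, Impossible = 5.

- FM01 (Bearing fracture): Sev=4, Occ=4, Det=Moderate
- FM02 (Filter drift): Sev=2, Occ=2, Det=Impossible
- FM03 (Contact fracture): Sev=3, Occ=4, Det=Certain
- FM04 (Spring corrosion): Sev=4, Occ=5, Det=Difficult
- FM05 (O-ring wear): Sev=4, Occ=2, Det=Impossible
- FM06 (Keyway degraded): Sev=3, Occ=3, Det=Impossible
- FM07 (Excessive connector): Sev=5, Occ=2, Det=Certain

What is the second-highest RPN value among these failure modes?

48

RPN = Severity × Occurrence × Detection:
  FM01: 4 × 4 × 3 = 48
  FM02: 2 × 2 × 5 = 20
  FM03: 3 × 4 × 1 = 12
  FM04: 4 × 5 × 4 = 80
  FM05: 4 × 2 × 5 = 40
  FM06: 3 × 3 × 5 = 45
  FM07: 5 × 2 × 1 = 10
Sorted descending: 80, 48, 45, 40, 20, 12, 10.
The second-highest RPN is 48 (FM01).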